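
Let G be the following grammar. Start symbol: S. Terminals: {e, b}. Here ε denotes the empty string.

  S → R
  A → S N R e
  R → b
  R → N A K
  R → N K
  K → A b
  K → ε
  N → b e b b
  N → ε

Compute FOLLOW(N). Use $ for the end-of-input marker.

FIRST(N): from N→b e b b we get {b}; from N→ε we get {ε}. So FIRST(N) = {ε, b}.
FIRST(S): from S→R we get {ε, b, e}. So FIRST(S) = {ε, b, e}.
FIRST(A): from A→S N R e we get {b, e}. So FIRST(A) = {b, e}.
FIRST(K): from K→A b we get {b, e}; from K→ε we get {ε}. So FIRST(K) = {ε, b, e}.
FIRST(R): from R→b we get {b}; from R→N A K we get {b, e}; from R→N K we get {ε, b, e}. So FIRST(R) = {ε, b, e}.
FOLLOW(S) includes $ since S is the start symbol.
FOLLOW(S): in A→S N R e, S is followed by N R e with FIRST {b, e}. Thus FOLLOW(S) = {$, b, e}.
FOLLOW(R): in S→R, the suffix after R is empty, so FOLLOW(R) ⊇ FOLLOW(S) = {$, b, e}; in A→S N R e, R is followed by e with FIRST {e}. Thus FOLLOW(R) = {$, b, e}.
FOLLOW(A): in R→N A K, A is followed by K with FIRST {ε, b, e}; in R→N A K, the suffix after A is nullable, so FOLLOW(A) ⊇ FOLLOW(R) = {$, b, e}; in K→A b, A is followed by b with FIRST {b}. Thus FOLLOW(A) = {$, b, e}.
FOLLOW(K): in R→N A K, the suffix after K is empty, so FOLLOW(K) ⊇ FOLLOW(R) = {$, b, e}; in R→N K, the suffix after K is empty, so FOLLOW(K) ⊇ FOLLOW(R) = {$, b, e}. Thus FOLLOW(K) = {$, b, e}.
FOLLOW(N): in A→S N R e, N is followed by R e with FIRST {b, e}; in R→N A K, N is followed by A K with FIRST {b, e}; in R→N K, N is followed by K with FIRST {ε, b, e}; in R→N K, the suffix after N is nullable, so FOLLOW(N) ⊇ FOLLOW(R) = {$, b, e}. Thus FOLLOW(N) = {$, b, e}.

{$, b, e}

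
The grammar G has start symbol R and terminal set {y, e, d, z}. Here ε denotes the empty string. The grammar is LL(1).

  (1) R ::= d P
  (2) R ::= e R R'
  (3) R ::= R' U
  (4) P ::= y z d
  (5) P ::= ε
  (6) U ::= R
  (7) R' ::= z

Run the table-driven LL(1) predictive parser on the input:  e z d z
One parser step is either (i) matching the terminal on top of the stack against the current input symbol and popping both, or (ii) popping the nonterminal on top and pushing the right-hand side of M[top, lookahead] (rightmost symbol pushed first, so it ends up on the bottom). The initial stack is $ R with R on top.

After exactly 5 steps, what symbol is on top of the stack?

U

step 1: stack=$ R  input=e z d z $  — expand R ::= e R R'
step 2: stack=$ R' R e  input=e z d z $  — match e
step 3: stack=$ R' R  input=z d z $  — expand R ::= R' U
step 4: stack=$ R' U R'  input=z d z $  — expand R' ::= z
step 5: stack=$ R' U z  input=z d z $  — match z
Stack after step 5: $ R' U (top = U).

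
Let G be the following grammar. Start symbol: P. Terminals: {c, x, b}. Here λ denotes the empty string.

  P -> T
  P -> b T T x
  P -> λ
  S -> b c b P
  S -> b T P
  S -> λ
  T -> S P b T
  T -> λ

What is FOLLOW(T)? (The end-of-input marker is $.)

FIRST(S) = {λ, b}
FIRST(P) = {λ, b}  (via T)
FIRST(T) = {λ, b}  (via S P b T)
FOLLOW(P) includes $ since P is the start symbol.
FOLLOW(S): in T->S P b T, S is followed by P b T with FIRST {b}. Thus FOLLOW(S) = {b}.
FOLLOW(P): in S->b c b P, the suffix after P is empty, so FOLLOW(P) ⊇ FOLLOW(S) = {b}; in S->b T P, the suffix after P is empty, so FOLLOW(P) ⊇ FOLLOW(S) = {b}; in T->S P b T, P is followed by b T with FIRST {b}. Thus FOLLOW(P) = {$, b}.
FOLLOW(T): in P->T, the suffix after T is empty, so FOLLOW(T) ⊇ FOLLOW(P) = {$, b}; in P->b T T x (occurrence 1), T is followed by T x with FIRST {b, x}; in P->b T T x (occurrence 2), T is followed by x with FIRST {x}; in S->b T P, T is followed by P with FIRST {λ, b}; in S->b T P, the suffix after T is nullable, so FOLLOW(T) ⊇ FOLLOW(S) = {b}; in T->S P b T, the suffix after T is empty (adds nothing new). Thus FOLLOW(T) = {$, b, x}.

{$, b, x}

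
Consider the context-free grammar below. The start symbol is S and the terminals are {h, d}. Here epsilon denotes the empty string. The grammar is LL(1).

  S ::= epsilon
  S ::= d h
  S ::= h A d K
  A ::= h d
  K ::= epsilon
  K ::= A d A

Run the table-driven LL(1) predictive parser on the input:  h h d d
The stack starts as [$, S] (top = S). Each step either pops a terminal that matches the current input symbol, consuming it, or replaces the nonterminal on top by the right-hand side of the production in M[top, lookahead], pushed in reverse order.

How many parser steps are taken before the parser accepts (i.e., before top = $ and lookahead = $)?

step 1: stack=$ S  input=h h d d $  — expand S ::= h A d K
step 2: stack=$ K d A h  input=h h d d $  — match h
step 3: stack=$ K d A  input=h d d $  — expand A ::= h d
step 4: stack=$ K d d h  input=h d d $  — match h
step 5: stack=$ K d d  input=d d $  — match d
step 6: stack=$ K d  input=d $  — match d
step 7: stack=$ K  input=$  — expand K ::= epsilon
Accept reached after 7 steps.

7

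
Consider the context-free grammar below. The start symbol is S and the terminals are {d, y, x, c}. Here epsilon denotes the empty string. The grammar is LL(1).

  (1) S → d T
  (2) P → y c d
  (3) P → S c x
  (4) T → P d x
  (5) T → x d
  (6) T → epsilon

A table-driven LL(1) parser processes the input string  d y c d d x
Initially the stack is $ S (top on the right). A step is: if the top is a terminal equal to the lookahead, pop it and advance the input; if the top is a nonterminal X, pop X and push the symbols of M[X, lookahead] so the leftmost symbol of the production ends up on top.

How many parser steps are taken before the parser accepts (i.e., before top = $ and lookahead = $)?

9

step 1: stack=$ S  input=d y c d d x $  — expand S → d T
step 2: stack=$ T d  input=d y c d d x $  — match d
step 3: stack=$ T  input=y c d d x $  — expand T → P d x
step 4: stack=$ x d P  input=y c d d x $  — expand P → y c d
step 5: stack=$ x d d c y  input=y c d d x $  — match y
step 6: stack=$ x d d c  input=c d d x $  — match c
step 7: stack=$ x d d  input=d d x $  — match d
step 8: stack=$ x d  input=d x $  — match d
step 9: stack=$ x  input=x $  — match x
Accept reached after 9 steps.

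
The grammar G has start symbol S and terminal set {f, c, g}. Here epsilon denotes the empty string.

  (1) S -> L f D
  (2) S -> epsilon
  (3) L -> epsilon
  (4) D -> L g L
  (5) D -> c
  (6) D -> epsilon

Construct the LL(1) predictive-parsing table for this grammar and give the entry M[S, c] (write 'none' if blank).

none

FIRST(L) = {epsilon}
FIRST(S) = {epsilon, f}  (via L f D)
FIRST(D) = {epsilon, c, g}  (via L g L)
FOLLOW(S) includes $ since S is the start symbol.
FOLLOW(S): S appears on no right-hand side. Thus FOLLOW(S) = {$}.
For S -> L f D: FIRST(L f D) = {f}, so it goes in M[S, t] for t ∈ {f}.
For S -> epsilon: FIRST(epsilon) = {epsilon}, so it goes in M[S, t] for t ∈ {}; since epsilon ∈ FIRST, also for every t ∈ FOLLOW(S) = {$}.
None of these place a production in M[S, c].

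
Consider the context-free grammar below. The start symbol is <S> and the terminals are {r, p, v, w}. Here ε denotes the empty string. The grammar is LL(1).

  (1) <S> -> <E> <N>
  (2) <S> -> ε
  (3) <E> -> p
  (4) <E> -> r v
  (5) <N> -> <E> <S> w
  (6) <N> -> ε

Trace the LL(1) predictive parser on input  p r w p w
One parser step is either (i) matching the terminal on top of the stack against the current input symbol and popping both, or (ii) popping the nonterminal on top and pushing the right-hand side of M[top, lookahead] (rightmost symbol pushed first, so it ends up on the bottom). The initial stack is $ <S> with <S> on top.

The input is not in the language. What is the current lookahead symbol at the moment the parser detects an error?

w

step 1: stack=$ <S>  input=p r w p w $  — expand <S> -> <E> <N>
step 2: stack=$ <N> <E>  input=p r w p w $  — expand <E> -> p
step 3: stack=$ <N> p  input=p r w p w $  — match p
step 4: stack=$ <N>  input=r w p w $  — expand <N> -> <E> <S> w
step 5: stack=$ w <S> <E>  input=r w p w $  — expand <E> -> r v
step 6: stack=$ w <S> v r  input=r w p w $  — match r
step 7: stack=$ w <S> v  input=w p w $  — error: top is terminal v but lookahead is w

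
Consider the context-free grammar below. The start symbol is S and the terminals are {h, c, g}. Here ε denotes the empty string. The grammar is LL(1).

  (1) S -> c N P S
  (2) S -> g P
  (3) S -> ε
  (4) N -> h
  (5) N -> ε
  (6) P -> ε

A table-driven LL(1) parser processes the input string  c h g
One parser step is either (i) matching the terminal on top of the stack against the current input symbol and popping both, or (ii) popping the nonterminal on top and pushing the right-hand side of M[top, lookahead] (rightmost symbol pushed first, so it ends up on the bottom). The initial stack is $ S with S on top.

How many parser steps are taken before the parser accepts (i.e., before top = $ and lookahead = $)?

step 1: stack=$ S  input=c h g $  — expand S -> c N P S
step 2: stack=$ S P N c  input=c h g $  — match c
step 3: stack=$ S P N  input=h g $  — expand N -> h
step 4: stack=$ S P h  input=h g $  — match h
step 5: stack=$ S P  input=g $  — expand P -> ε
step 6: stack=$ S  input=g $  — expand S -> g P
step 7: stack=$ P g  input=g $  — match g
step 8: stack=$ P  input=$  — expand P -> ε
Accept reached after 8 steps.

8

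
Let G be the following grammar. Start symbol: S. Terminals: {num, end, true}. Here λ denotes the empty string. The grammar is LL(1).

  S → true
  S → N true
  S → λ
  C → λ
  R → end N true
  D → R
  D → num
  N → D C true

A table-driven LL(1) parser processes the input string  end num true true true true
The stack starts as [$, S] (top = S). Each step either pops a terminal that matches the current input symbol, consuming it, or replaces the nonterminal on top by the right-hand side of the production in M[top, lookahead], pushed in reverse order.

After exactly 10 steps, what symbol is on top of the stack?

      Stack                          Input                          Action
   1  $ S                            end num true true true true $  expand S → N true
   2  $ true N                       end num true true true true $  expand N → D C true
   3  $ true true C D                end num true true true true $  expand D → R
   4  $ true true C R                end num true true true true $  expand R → end N true
   5  $ true true C true N end       end num true true true true $  match end
   6  $ true true C true N           num true true true true $      expand N → D C true
   7  $ true true C true true C D    num true true true true $      expand D → num
   8  $ true true C true true C num  num true true true true $      match num
   9  $ true true C true true C      true true true true $          expand C → λ
  10  $ true true C true true        true true true true $          match true
Stack after step 10: $ true true C true (top = true).

true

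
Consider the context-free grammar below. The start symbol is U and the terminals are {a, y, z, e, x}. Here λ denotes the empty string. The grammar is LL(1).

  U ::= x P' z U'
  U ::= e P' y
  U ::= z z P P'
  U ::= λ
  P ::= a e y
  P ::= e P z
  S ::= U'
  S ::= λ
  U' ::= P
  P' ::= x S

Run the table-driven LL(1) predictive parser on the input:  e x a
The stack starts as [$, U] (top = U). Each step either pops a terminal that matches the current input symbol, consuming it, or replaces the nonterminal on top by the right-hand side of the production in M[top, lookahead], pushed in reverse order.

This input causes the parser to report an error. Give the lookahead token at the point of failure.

     Stack      Input    Action
  1  $ U        e x a $  expand U ::= e P' y
  2  $ y P' e   e x a $  match e
  3  $ y P'     x a $    expand P' ::= x S
  4  $ y S x    x a $    match x
  5  $ y S      a $      expand S ::= U'
  6  $ y U'     a $      expand U' ::= P
  7  $ y P      a $      expand P ::= a e y
  8  $ y y e a  a $      match a
  9  $ y y e    $        error: top is terminal e but lookahead is $

$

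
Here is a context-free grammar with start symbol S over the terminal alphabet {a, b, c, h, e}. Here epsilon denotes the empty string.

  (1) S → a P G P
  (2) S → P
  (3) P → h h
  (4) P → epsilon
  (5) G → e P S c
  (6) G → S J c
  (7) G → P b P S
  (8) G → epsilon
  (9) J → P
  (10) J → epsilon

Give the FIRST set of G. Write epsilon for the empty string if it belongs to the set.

FIRST(P): from P→h h we get {h}; from P→epsilon we get {epsilon}. So FIRST(P) = {epsilon, h}.
FIRST(S): from S→a P G P we get {a}; from S→P we get {epsilon, h}. So FIRST(S) = {epsilon, a, h}.
FIRST(J): from J→P we get {epsilon, h}; from J→epsilon we get {epsilon}. So FIRST(J) = {epsilon, h}.
FIRST(G): from G→e P S c we get {e}; from G→S J c we get {a, c, h}; from G→P b P S we get {b, h}; from G→epsilon we get {epsilon}. So FIRST(G) = {epsilon, a, b, c, e, h}.

{epsilon, a, b, c, e, h}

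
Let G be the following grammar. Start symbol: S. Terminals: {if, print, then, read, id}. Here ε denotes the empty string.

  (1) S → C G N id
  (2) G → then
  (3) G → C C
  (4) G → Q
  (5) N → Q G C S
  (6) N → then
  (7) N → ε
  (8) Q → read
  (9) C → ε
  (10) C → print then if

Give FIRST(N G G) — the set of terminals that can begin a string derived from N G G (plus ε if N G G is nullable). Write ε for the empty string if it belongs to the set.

FIRST(Q): from Q→read we get {read}. So FIRST(Q) = {read}.
FIRST(C): from C→ε we get {ε}; from C→print then if we get {print}. So FIRST(C) = {ε, print}.
FIRST(G): from G→then we get {then}; from G→C C we get {ε, print}; from G→Q we get {read}. So FIRST(G) = {ε, print, read, then}.
FIRST(N): from N→Q G C S we get {read}; from N→then we get {then}; from N→ε we get {ε}. So FIRST(N) = {ε, read, then}.
FIRST(S): from S→C G N id we get {id, print, read, then}. So FIRST(S) = {id, print, read, then}.
FIRST(N G G): take FIRST of each symbol in turn, carrying on past any symbol whose FIRST contains ε; result {ε, print, read, then}.

{ε, print, read, then}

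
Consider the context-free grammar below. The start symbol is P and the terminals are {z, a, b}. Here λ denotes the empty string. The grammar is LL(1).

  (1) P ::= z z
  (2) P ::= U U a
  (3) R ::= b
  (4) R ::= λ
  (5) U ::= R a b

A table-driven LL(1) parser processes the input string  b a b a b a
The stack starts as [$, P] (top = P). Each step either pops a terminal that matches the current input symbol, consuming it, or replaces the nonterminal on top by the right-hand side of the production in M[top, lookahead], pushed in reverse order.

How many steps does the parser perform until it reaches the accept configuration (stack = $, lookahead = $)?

11

step 1: stack=$ P  input=b a b a b a $  — expand P ::= U U a
step 2: stack=$ a U U  input=b a b a b a $  — expand U ::= R a b
step 3: stack=$ a U b a R  input=b a b a b a $  — expand R ::= b
step 4: stack=$ a U b a b  input=b a b a b a $  — match b
step 5: stack=$ a U b a  input=a b a b a $  — match a
step 6: stack=$ a U b  input=b a b a $  — match b
step 7: stack=$ a U  input=a b a $  — expand U ::= R a b
step 8: stack=$ a b a R  input=a b a $  — expand R ::= λ
step 9: stack=$ a b a  input=a b a $  — match a
step 10: stack=$ a b  input=b a $  — match b
step 11: stack=$ a  input=a $  — match a
Accept reached after 11 steps.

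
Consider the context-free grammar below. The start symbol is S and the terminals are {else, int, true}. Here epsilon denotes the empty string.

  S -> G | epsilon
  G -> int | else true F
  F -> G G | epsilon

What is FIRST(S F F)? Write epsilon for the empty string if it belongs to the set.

FIRST(G) = {else, int}
FIRST(S) = {epsilon, else, int}  (via G)
FIRST(F) = {epsilon, else, int}  (via G G)
FIRST(S F F): take FIRST of each symbol in turn, carrying on past any symbol whose FIRST contains epsilon; result {epsilon, else, int}.

{epsilon, else, int}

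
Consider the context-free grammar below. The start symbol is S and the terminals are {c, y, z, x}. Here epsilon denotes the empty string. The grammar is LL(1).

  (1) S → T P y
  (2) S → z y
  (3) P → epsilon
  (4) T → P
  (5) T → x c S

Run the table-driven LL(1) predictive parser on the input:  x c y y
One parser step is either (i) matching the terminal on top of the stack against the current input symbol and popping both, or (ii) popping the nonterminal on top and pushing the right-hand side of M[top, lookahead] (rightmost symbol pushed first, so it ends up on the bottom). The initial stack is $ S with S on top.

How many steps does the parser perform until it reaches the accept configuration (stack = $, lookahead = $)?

11

      Stack        Input      Action
   1  $ S          x c y y $  expand S → T P y
   2  $ y P T      x c y y $  expand T → x c S
   3  $ y P S c x  x c y y $  match x
   4  $ y P S c    c y y $    match c
   5  $ y P S      y y $      expand S → T P y
   6  $ y P y P T  y y $      expand T → P
   7  $ y P y P P  y y $      expand P → epsilon
   8  $ y P y P    y y $      expand P → epsilon
   9  $ y P y      y y $      match y
  10  $ y P        y $        expand P → epsilon
  11  $ y          y $        match y
Accept reached after 11 steps.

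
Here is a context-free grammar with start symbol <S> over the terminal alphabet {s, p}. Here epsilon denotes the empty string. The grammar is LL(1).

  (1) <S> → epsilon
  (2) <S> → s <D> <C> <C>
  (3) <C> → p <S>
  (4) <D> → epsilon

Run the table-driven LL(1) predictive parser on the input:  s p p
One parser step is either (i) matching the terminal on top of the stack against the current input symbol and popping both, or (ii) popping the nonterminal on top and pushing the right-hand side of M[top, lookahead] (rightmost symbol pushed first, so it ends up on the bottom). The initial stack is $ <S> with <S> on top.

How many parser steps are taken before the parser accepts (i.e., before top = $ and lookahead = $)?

9

     Stack            Input    Action
  1  $ <S>            s p p $  expand <S> → s <D> <C> <C>
  2  $ <C> <C> <D> s  s p p $  match s
  3  $ <C> <C> <D>    p p $    expand <D> → epsilon
  4  $ <C> <C>        p p $    expand <C> → p <S>
  5  $ <C> <S> p      p p $    match p
  6  $ <C> <S>        p $      expand <S> → epsilon
  7  $ <C>            p $      expand <C> → p <S>
  8  $ <S> p          p $      match p
  9  $ <S>            $        expand <S> → epsilon
Accept reached after 9 steps.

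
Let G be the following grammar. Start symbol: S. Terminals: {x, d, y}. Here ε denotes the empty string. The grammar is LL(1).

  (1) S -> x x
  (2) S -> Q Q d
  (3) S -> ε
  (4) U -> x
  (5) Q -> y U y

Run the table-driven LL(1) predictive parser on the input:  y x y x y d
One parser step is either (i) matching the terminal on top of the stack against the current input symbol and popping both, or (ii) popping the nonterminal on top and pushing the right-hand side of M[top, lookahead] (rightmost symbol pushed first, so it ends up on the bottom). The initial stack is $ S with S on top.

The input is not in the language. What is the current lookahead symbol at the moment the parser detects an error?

x

step 1: stack=$ S  input=y x y x y d $  — expand S -> Q Q d
step 2: stack=$ d Q Q  input=y x y x y d $  — expand Q -> y U y
step 3: stack=$ d Q y U y  input=y x y x y d $  — match y
step 4: stack=$ d Q y U  input=x y x y d $  — expand U -> x
step 5: stack=$ d Q y x  input=x y x y d $  — match x
step 6: stack=$ d Q y  input=y x y d $  — match y
step 7: stack=$ d Q  input=x y d $  — error: M[Q, x] is empty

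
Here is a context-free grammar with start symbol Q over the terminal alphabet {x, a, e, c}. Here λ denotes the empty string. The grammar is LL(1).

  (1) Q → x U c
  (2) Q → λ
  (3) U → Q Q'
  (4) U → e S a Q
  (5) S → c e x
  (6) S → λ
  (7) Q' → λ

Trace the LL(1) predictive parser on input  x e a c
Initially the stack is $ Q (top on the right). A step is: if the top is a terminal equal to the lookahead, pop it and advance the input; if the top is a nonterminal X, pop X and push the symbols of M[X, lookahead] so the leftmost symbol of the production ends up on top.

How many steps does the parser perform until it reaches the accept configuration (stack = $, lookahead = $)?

     Stack        Input      Action
  1  $ Q          x e a c $  expand Q → x U c
  2  $ c U x      x e a c $  match x
  3  $ c U        e a c $    expand U → e S a Q
  4  $ c Q a S e  e a c $    match e
  5  $ c Q a S    a c $      expand S → λ
  6  $ c Q a      a c $      match a
  7  $ c Q        c $        expand Q → λ
  8  $ c          c $        match c
Accept reached after 8 steps.

8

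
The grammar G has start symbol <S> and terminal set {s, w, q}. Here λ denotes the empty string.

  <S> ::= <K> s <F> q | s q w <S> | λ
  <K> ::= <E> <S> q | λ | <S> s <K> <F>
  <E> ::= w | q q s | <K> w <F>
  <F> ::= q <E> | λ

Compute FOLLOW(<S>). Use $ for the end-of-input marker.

FIRST(<F>): from <F>::=q <E> we get {q}; from <F>::=λ we get {λ}. So FIRST(<F>) = {λ, q}.
FIRST(<S>): from <S>::=<K> s <F> q we get {q, s, w}; from <S>::=s q w <S> we get {s}; from <S>::=λ we get {λ}. So FIRST(<S>) = {λ, q, s, w}.
FIRST(<K>): from <K>::=<E> <S> q we get {q, s, w}; from <K>::=λ we get {λ}; from <K>::=<S> s <K> <F> we get {q, s, w}. So FIRST(<K>) = {λ, q, s, w}.
FIRST(<E>): from <E>::=w we get {w}; from <E>::=q q s we get {q}; from <E>::=<K> w <F> we get {q, s, w}. So FIRST(<E>) = {q, s, w}.
FOLLOW(<S>) includes $ since <S> is the start symbol.
FOLLOW(<S>): in <S>::=s q w <S>, the suffix after <S> is empty (adds nothing new); in <K>::=<E> <S> q, <S> is followed by q with FIRST {q}; in <K>::=<S> s <K> <F>, <S> is followed by s <K> <F> with FIRST {s}. Thus FOLLOW(<S>) = {$, q, s}.
FOLLOW(<K>): in <S>::=<K> s <F> q, <K> is followed by s <F> q with FIRST {s}; in <K>::=<S> s <K> <F>, <K> is followed by <F> with FIRST {λ, q}; in <K>::=<S> s <K> <F>, the suffix after <K> is nullable (adds nothing new); in <E>::=<K> w <F>, <K> is followed by w <F> with FIRST {w}. Thus FOLLOW(<K>) = {q, s, w}.
FOLLOW(<E>): in <K>::=<E> <S> q, <E> is followed by <S> q with FIRST {q, s, w}; in <F>::=q <E>, the suffix after <E> is empty, so FOLLOW(<E>) ⊇ FOLLOW(<F>) = {q, s, w}. Thus FOLLOW(<E>) = {q, s, w}.
FOLLOW(<F>): in <S>::=<K> s <F> q, <F> is followed by q with FIRST {q}; in <K>::=<S> s <K> <F>, the suffix after <F> is empty, so FOLLOW(<F>) ⊇ FOLLOW(<K>) = {q, s, w}; in <E>::=<K> w <F>, the suffix after <F> is empty, so FOLLOW(<F>) ⊇ FOLLOW(<E>) = {q, s, w}. Thus FOLLOW(<F>) = {q, s, w}.

{$, q, s}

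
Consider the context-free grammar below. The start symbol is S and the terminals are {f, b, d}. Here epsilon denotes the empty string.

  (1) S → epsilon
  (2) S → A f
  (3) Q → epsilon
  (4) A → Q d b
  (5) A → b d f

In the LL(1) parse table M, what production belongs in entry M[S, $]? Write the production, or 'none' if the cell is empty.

S → epsilon

FIRST(Q) = {epsilon}
FIRST(A) = {b, d}  (via Q d b)
FIRST(S) = {epsilon, b, d}  (via A f)
FOLLOW(S) includes $ since S is the start symbol.
FOLLOW(S): S appears on no right-hand side. Thus FOLLOW(S) = {$}.
For S → epsilon: FIRST(epsilon) = {epsilon}, so it goes in M[S, t] for t ∈ {}; since epsilon ∈ FIRST, also for every t ∈ FOLLOW(S) = {$}.
For S → A f: FIRST(A f) = {b, d}, so it goes in M[S, t] for t ∈ {b, d}.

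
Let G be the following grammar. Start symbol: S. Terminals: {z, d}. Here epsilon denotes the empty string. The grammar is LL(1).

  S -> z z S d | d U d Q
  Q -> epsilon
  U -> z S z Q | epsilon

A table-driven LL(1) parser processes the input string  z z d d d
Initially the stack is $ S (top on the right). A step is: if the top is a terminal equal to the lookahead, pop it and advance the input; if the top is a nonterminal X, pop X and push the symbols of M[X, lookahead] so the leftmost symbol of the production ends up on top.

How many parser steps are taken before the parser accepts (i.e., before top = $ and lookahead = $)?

9

     Stack        Input        Action
  1  $ S          z z d d d $  expand S -> z z S d
  2  $ d S z z    z z d d d $  match z
  3  $ d S z      z d d d $    match z
  4  $ d S        d d d $      expand S -> d U d Q
  5  $ d Q d U d  d d d $      match d
  6  $ d Q d U    d d $        expand U -> epsilon
  7  $ d Q d      d d $        match d
  8  $ d Q        d $          expand Q -> epsilon
  9  $ d          d $          match d
Accept reached after 9 steps.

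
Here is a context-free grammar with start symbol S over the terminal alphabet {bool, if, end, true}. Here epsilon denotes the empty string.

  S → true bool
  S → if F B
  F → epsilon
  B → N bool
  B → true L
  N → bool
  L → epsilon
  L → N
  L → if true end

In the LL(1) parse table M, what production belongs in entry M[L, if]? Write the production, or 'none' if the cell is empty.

FIRST(S): from S→true bool we get {true}; from S→if F B we get {if}. So FIRST(S) = {if, true}.
FIRST(F): from F→epsilon we get {epsilon}. So FIRST(F) = {epsilon}.
FIRST(N): from N→bool we get {bool}. So FIRST(N) = {bool}.
FIRST(B): from B→N bool we get {bool}; from B→true L we get {true}. So FIRST(B) = {bool, true}.
FIRST(L): from L→epsilon we get {epsilon}; from L→N we get {bool}; from L→if true end we get {if}. So FIRST(L) = {epsilon, bool, if}.
FOLLOW(S) includes $ since S is the start symbol.
FOLLOW(B): in S→if F B, the suffix after B is empty, so FOLLOW(B) ⊇ FOLLOW(S) = {$}. Thus FOLLOW(B) = {$}.
FOLLOW(L): in B→true L, the suffix after L is empty, so FOLLOW(L) ⊇ FOLLOW(B) = {$}. Thus FOLLOW(L) = {$}.
For L → epsilon: FIRST(epsilon) = {epsilon}, so it goes in M[L, t] for t ∈ {}; since epsilon ∈ FIRST, also for every t ∈ FOLLOW(L) = {$}.
For L → N: FIRST(N) = {bool}, so it goes in M[L, t] for t ∈ {bool}.
For L → if true end: FIRST(if true end) = {if}, so it goes in M[L, t] for t ∈ {if}.

L → if true end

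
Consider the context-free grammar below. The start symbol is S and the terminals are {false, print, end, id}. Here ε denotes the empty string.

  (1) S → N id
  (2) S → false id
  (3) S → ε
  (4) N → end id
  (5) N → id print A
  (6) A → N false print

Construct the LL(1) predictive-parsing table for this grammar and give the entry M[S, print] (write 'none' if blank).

FIRST(N) = {end, id}
FIRST(S) = {ε, end, false, id}  (via N id)
FIRST(A) = {end, id}  (via N false print)
FOLLOW(S) includes $ since S is the start symbol.
FOLLOW(S): S appears on no right-hand side. Thus FOLLOW(S) = {$}.
For S → N id: FIRST(N id) = {end, id}, so it goes in M[S, t] for t ∈ {end, id}.
For S → false id: FIRST(false id) = {false}, so it goes in M[S, t] for t ∈ {false}.
For S → ε: FIRST(ε) = {ε}, so it goes in M[S, t] for t ∈ {}; since ε ∈ FIRST, also for every t ∈ FOLLOW(S) = {$}.
None of these place a production in M[S, print].

none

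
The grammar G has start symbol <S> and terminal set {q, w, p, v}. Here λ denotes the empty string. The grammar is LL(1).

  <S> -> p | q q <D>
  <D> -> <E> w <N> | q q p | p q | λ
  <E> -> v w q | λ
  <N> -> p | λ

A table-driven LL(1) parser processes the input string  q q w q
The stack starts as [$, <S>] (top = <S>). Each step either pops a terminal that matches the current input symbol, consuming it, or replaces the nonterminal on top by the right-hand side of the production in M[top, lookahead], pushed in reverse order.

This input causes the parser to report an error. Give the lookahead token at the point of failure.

q

step 1: stack=$ <S>  input=q q w q $  — expand <S> -> q q <D>
step 2: stack=$ <D> q q  input=q q w q $  — match q
step 3: stack=$ <D> q  input=q w q $  — match q
step 4: stack=$ <D>  input=w q $  — expand <D> -> <E> w <N>
step 5: stack=$ <N> w <E>  input=w q $  — expand <E> -> λ
step 6: stack=$ <N> w  input=w q $  — match w
step 7: stack=$ <N>  input=q $  — error: M[<N>, q] is empty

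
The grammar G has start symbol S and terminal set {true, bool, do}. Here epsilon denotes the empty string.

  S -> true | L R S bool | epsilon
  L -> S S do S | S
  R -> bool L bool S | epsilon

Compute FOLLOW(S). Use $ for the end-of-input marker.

{$, bool, do, true}

FIRST(R): from R->bool L bool S we get {bool}; from R->epsilon we get {epsilon}. So FIRST(R) = {epsilon, bool}.
FIRST(S): from S->true we get {true}; from S->L R S bool we get {bool, do, true}; from S->epsilon we get {epsilon}. So FIRST(S) = {epsilon, bool, do, true}.
FIRST(L): from L->S S do S we get {bool, do, true}; from L->S we get {epsilon, bool, do, true}. So FIRST(L) = {epsilon, bool, do, true}.
FOLLOW(S) includes $ since S is the start symbol.
FOLLOW(L): in S->L R S bool, L is followed by R S bool with FIRST {bool, do, true}; in R->bool L bool S, L is followed by bool S with FIRST {bool}. Thus FOLLOW(L) = {bool, do, true}.
FOLLOW(R): in S->L R S bool, R is followed by S bool with FIRST {bool, do, true}. Thus FOLLOW(R) = {bool, do, true}.
FOLLOW(S): in S->L R S bool, S is followed by bool with FIRST {bool}; in L->S S do S (occurrence 1), S is followed by S do S with FIRST {bool, do, true}; in L->S S do S (occurrence 2), S is followed by do S with FIRST {do}; in L->S S do S (occurrence 3), the suffix after S is empty, so FOLLOW(S) ⊇ FOLLOW(L) = {bool, do, true}; in L->S, the suffix after S is empty, so FOLLOW(S) ⊇ FOLLOW(L) = {bool, do, true}; in R->bool L bool S, the suffix after S is empty, so FOLLOW(S) ⊇ FOLLOW(R) = {bool, do, true}. Thus FOLLOW(S) = {$, bool, do, true}.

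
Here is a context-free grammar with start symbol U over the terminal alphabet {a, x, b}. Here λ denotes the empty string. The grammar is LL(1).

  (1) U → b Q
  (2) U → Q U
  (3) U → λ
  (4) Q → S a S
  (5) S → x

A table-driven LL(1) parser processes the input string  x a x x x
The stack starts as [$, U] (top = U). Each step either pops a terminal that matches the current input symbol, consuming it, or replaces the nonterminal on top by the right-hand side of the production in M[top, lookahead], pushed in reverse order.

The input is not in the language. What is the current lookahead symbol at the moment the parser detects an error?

      Stack      Input        Action
   1  $ U        x a x x x $  expand U → Q U
   2  $ U Q      x a x x x $  expand Q → S a S
   3  $ U S a S  x a x x x $  expand S → x
   4  $ U S a x  x a x x x $  match x
   5  $ U S a    a x x x $    match a
   6  $ U S      x x x $      expand S → x
   7  $ U x      x x x $      match x
   8  $ U        x x $        expand U → Q U
   9  $ U Q      x x $        expand Q → S a S
  10  $ U S a S  x x $        expand S → x
  11  $ U S a x  x x $        match x
  12  $ U S a    x $          error: top is terminal a but lookahead is x

x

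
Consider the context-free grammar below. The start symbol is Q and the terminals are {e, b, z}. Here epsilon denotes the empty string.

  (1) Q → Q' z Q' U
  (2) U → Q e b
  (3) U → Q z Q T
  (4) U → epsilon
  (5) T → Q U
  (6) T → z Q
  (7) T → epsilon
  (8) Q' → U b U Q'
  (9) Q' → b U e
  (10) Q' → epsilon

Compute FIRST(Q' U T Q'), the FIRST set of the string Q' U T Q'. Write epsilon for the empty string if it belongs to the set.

FIRST(Q) = {b, z}  (via Q' z Q' U)
FIRST(U) = {epsilon, b, z}  (via Q e b, Q z Q T)
FIRST(T) = {epsilon, b, z}  (via Q U)
FIRST(Q') = {epsilon, b, z}  (via U b U Q')
FIRST(Q' U T Q'): take FIRST of each symbol in turn, carrying on past any symbol whose FIRST contains epsilon; result {epsilon, b, z}.

{epsilon, b, z}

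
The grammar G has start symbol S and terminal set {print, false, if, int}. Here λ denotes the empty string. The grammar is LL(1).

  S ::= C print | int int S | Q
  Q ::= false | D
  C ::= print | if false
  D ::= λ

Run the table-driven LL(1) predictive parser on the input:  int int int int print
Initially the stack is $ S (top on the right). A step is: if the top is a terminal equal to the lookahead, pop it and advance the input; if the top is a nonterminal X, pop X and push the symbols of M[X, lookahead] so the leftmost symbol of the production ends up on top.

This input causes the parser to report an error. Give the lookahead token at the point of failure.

$

      Stack          Input                    Action
   1  $ S            int int int int print $  expand S ::= int int S
   2  $ S int int    int int int int print $  match int
   3  $ S int        int int int print $      match int
   4  $ S            int int print $          expand S ::= int int S
   5  $ S int int    int int print $          match int
   6  $ S int        int print $              match int
   7  $ S            print $                  expand S ::= C print
   8  $ print C      print $                  expand C ::= print
   9  $ print print  print $                  match print
  10  $ print        $                        error: top is terminal print but lookahead is $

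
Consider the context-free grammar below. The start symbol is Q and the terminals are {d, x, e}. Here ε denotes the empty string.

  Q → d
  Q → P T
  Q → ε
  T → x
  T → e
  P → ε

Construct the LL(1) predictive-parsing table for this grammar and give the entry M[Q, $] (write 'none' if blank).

Q → ε

FIRST(T) = {e, x}
FIRST(P) = {ε}
FIRST(Q) = {ε, d, e, x}  (via P T)
FOLLOW(Q) includes $ since Q is the start symbol.
FOLLOW(Q): Q appears on no right-hand side. Thus FOLLOW(Q) = {$}.
For Q → d: FIRST(d) = {d}, so it goes in M[Q, t] for t ∈ {d}.
For Q → P T: FIRST(P T) = {e, x}, so it goes in M[Q, t] for t ∈ {e, x}.
For Q → ε: FIRST(ε) = {ε}, so it goes in M[Q, t] for t ∈ {}; since ε ∈ FIRST, also for every t ∈ FOLLOW(Q) = {$}.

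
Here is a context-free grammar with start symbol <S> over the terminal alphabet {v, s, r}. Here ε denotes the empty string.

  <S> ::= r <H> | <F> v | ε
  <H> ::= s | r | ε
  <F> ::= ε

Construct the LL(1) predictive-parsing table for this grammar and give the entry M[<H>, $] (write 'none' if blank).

<H> ::= ε

FIRST(<H>) = {ε, r, s}
FIRST(<F>) = {ε}
FIRST(<S>) = {ε, r, v}  (via <F> v)
FOLLOW(<S>) includes $ since <S> is the start symbol.
FOLLOW(<S>): <S> appears on no right-hand side. Thus FOLLOW(<S>) = {$}.
FOLLOW(<H>): in <S>::=r <H>, the suffix after <H> is empty, so FOLLOW(<H>) ⊇ FOLLOW(<S>) = {$}. Thus FOLLOW(<H>) = {$}.
For <H> ::= s: FIRST(s) = {s}, so it goes in M[<H>, t] for t ∈ {s}.
For <H> ::= r: FIRST(r) = {r}, so it goes in M[<H>, t] for t ∈ {r}.
For <H> ::= ε: FIRST(ε) = {ε}, so it goes in M[<H>, t] for t ∈ {}; since ε ∈ FIRST, also for every t ∈ FOLLOW(<H>) = {$}.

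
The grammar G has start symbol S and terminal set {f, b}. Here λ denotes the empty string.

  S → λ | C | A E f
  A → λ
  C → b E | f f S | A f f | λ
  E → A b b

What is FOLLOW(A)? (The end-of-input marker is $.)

{b, f}

FIRST(A): from A→λ we get {λ}. So FIRST(A) = {λ}.
FIRST(C): from C→b E we get {b}; from C→f f S we get {f}; from C→A f f we get {f}; from C→λ we get {λ}. So FIRST(C) = {λ, b, f}.
FIRST(E): from E→A b b we get {b}. So FIRST(E) = {b}.
FIRST(S): from S→λ we get {λ}; from S→C we get {λ, b, f}; from S→A E f we get {b}. So FIRST(S) = {λ, b, f}.
FOLLOW(S) includes $ since S is the start symbol.
FOLLOW(A): in S→A E f, A is followed by E f with FIRST {b}; in C→A f f, A is followed by f f with FIRST {f}; in E→A b b, A is followed by b b with FIRST {b}. Thus FOLLOW(A) = {b, f}.
FOLLOW(S): in C→f f S, the suffix after S is empty, so FOLLOW(S) ⊇ FOLLOW(C) = {$}. Thus FOLLOW(S) = {$}.
FOLLOW(C): in S→C, the suffix after C is empty, so FOLLOW(C) ⊇ FOLLOW(S) = {$}. Thus FOLLOW(C) = {$}.
FOLLOW(E): in S→A E f, E is followed by f with FIRST {f}; in C→b E, the suffix after E is empty, so FOLLOW(E) ⊇ FOLLOW(C) = {$}. Thus FOLLOW(E) = {$, f}.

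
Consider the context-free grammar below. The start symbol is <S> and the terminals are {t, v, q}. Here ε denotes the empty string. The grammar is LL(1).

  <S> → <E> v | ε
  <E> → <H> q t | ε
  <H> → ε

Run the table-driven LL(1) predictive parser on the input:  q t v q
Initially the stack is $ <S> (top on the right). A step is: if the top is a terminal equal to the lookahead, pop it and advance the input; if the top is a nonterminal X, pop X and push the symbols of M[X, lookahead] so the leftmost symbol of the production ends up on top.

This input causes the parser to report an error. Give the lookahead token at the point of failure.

q

     Stack        Input      Action
  1  $ <S>        q t v q $  expand <S> → <E> v
  2  $ v <E>      q t v q $  expand <E> → <H> q t
  3  $ v t q <H>  q t v q $  expand <H> → ε
  4  $ v t q      q t v q $  match q
  5  $ v t        t v q $    match t
  6  $ v          v q $      match v
  7  $            q $        error: stack empty but input remains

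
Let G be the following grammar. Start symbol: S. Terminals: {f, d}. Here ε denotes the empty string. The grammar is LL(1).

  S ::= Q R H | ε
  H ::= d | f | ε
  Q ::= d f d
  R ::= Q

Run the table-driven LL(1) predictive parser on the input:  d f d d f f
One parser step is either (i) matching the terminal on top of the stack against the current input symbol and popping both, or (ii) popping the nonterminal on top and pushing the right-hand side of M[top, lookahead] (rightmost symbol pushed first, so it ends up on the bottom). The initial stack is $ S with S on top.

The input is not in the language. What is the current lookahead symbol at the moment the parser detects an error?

step 1: stack=$ S  input=d f d d f f $  — expand S ::= Q R H
step 2: stack=$ H R Q  input=d f d d f f $  — expand Q ::= d f d
step 3: stack=$ H R d f d  input=d f d d f f $  — match d
step 4: stack=$ H R d f  input=f d d f f $  — match f
step 5: stack=$ H R d  input=d d f f $  — match d
step 6: stack=$ H R  input=d f f $  — expand R ::= Q
step 7: stack=$ H Q  input=d f f $  — expand Q ::= d f d
step 8: stack=$ H d f d  input=d f f $  — match d
step 9: stack=$ H d f  input=f f $  — match f
step 10: stack=$ H d  input=f $  — error: top is terminal d but lookahead is f

f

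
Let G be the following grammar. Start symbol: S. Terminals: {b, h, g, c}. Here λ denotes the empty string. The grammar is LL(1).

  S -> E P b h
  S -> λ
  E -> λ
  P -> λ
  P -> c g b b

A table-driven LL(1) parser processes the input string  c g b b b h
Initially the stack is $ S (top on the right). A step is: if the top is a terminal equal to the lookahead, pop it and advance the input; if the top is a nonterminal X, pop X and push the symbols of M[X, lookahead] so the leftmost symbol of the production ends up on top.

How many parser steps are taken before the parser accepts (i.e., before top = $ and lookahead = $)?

9

step 1: stack=$ S  input=c g b b b h $  — expand S -> E P b h
step 2: stack=$ h b P E  input=c g b b b h $  — expand E -> λ
step 3: stack=$ h b P  input=c g b b b h $  — expand P -> c g b b
step 4: stack=$ h b b b g c  input=c g b b b h $  — match c
step 5: stack=$ h b b b g  input=g b b b h $  — match g
step 6: stack=$ h b b b  input=b b b h $  — match b
step 7: stack=$ h b b  input=b b h $  — match b
step 8: stack=$ h b  input=b h $  — match b
step 9: stack=$ h  input=h $  — match h
Accept reached after 9 steps.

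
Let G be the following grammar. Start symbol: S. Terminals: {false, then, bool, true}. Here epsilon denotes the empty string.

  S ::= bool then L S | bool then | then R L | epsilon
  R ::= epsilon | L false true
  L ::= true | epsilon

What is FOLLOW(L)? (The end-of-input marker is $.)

FIRST(S) = {epsilon, bool, then}
FIRST(L) = {epsilon, true}
FIRST(R) = {epsilon, false, true}  (via L false true)
FOLLOW(S) includes $ since S is the start symbol.
FOLLOW(S): in S::=bool then L S, the suffix after S is empty (adds nothing new). Thus FOLLOW(S) = {$}.
FOLLOW(R): in S::=then R L, R is followed by L with FIRST {epsilon, true}; in S::=then R L, the suffix after R is nullable, so FOLLOW(R) ⊇ FOLLOW(S) = {$}. Thus FOLLOW(R) = {$, true}.
FOLLOW(L): in S::=bool then L S, L is followed by S with FIRST {epsilon, bool, then}; in S::=bool then L S, the suffix after L is nullable, so FOLLOW(L) ⊇ FOLLOW(S) = {$}; in S::=then R L, the suffix after L is empty, so FOLLOW(L) ⊇ FOLLOW(S) = {$}; in R::=L false true, L is followed by false true with FIRST {false}. Thus FOLLOW(L) = {$, bool, false, then}.

{$, bool, false, then}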